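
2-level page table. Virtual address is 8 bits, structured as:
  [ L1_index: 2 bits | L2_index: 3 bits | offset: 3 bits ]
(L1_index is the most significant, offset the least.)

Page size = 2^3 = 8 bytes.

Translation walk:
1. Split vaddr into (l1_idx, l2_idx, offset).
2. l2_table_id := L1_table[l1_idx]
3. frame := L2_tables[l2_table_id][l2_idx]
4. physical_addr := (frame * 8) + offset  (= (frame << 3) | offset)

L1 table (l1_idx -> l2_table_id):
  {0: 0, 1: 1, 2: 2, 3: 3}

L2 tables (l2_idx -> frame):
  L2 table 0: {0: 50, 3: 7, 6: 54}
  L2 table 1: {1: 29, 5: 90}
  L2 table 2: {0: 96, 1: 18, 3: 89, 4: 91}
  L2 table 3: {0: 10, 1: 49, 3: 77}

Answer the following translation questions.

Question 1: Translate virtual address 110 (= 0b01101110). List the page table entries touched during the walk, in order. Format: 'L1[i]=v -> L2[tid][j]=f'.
Answer: L1[1]=1 -> L2[1][5]=90

Derivation:
vaddr = 110 = 0b01101110
Split: l1_idx=1, l2_idx=5, offset=6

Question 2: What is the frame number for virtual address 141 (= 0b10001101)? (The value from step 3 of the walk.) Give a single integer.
vaddr = 141: l1_idx=2, l2_idx=1
L1[2] = 2; L2[2][1] = 18

Answer: 18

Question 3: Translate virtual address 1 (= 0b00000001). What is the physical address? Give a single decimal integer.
vaddr = 1 = 0b00000001
Split: l1_idx=0, l2_idx=0, offset=1
L1[0] = 0
L2[0][0] = 50
paddr = 50 * 8 + 1 = 401

Answer: 401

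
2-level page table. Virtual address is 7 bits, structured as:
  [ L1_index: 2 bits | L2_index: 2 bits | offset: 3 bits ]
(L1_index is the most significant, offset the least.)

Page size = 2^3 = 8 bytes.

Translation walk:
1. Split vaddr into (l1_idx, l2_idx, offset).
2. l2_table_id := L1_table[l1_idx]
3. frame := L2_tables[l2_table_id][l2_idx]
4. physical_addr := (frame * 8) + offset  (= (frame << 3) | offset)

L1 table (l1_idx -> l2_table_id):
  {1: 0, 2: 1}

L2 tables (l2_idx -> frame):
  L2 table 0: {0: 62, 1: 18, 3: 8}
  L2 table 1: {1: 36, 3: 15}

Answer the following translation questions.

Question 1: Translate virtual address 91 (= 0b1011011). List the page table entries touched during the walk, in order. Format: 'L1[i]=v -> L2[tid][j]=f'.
vaddr = 91 = 0b1011011
Split: l1_idx=2, l2_idx=3, offset=3

Answer: L1[2]=1 -> L2[1][3]=15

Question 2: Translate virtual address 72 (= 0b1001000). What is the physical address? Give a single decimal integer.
vaddr = 72 = 0b1001000
Split: l1_idx=2, l2_idx=1, offset=0
L1[2] = 1
L2[1][1] = 36
paddr = 36 * 8 + 0 = 288

Answer: 288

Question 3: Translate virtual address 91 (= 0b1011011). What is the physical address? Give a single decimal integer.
vaddr = 91 = 0b1011011
Split: l1_idx=2, l2_idx=3, offset=3
L1[2] = 1
L2[1][3] = 15
paddr = 15 * 8 + 3 = 123

Answer: 123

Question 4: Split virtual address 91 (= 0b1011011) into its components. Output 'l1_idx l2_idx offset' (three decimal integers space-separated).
vaddr = 91 = 0b1011011
  top 2 bits -> l1_idx = 2
  next 2 bits -> l2_idx = 3
  bottom 3 bits -> offset = 3

Answer: 2 3 3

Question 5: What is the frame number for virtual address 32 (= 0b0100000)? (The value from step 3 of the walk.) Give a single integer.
vaddr = 32: l1_idx=1, l2_idx=0
L1[1] = 0; L2[0][0] = 62

Answer: 62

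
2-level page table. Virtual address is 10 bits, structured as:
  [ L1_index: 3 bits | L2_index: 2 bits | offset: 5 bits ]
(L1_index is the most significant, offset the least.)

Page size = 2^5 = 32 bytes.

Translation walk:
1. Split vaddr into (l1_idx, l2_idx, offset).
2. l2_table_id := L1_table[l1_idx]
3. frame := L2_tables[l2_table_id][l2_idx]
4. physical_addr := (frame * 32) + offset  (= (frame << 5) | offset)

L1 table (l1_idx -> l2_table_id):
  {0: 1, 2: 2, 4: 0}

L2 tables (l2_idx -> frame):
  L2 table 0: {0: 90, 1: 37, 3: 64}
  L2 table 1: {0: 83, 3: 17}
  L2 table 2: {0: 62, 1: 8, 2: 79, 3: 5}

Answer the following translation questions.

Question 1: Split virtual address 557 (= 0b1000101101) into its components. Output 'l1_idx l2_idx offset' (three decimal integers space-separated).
vaddr = 557 = 0b1000101101
  top 3 bits -> l1_idx = 4
  next 2 bits -> l2_idx = 1
  bottom 5 bits -> offset = 13

Answer: 4 1 13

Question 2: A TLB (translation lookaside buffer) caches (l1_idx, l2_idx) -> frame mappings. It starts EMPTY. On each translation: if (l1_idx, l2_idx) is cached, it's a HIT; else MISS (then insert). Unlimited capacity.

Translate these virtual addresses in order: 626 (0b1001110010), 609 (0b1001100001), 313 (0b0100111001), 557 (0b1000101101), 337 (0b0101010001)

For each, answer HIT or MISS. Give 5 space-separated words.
Answer: MISS HIT MISS MISS MISS

Derivation:
vaddr=626: (4,3) not in TLB -> MISS, insert
vaddr=609: (4,3) in TLB -> HIT
vaddr=313: (2,1) not in TLB -> MISS, insert
vaddr=557: (4,1) not in TLB -> MISS, insert
vaddr=337: (2,2) not in TLB -> MISS, insert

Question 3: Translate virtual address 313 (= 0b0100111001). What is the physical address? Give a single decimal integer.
Answer: 281

Derivation:
vaddr = 313 = 0b0100111001
Split: l1_idx=2, l2_idx=1, offset=25
L1[2] = 2
L2[2][1] = 8
paddr = 8 * 32 + 25 = 281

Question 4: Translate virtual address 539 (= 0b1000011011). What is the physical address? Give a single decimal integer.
vaddr = 539 = 0b1000011011
Split: l1_idx=4, l2_idx=0, offset=27
L1[4] = 0
L2[0][0] = 90
paddr = 90 * 32 + 27 = 2907

Answer: 2907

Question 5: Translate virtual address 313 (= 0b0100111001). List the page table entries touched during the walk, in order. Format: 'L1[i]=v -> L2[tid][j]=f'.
vaddr = 313 = 0b0100111001
Split: l1_idx=2, l2_idx=1, offset=25

Answer: L1[2]=2 -> L2[2][1]=8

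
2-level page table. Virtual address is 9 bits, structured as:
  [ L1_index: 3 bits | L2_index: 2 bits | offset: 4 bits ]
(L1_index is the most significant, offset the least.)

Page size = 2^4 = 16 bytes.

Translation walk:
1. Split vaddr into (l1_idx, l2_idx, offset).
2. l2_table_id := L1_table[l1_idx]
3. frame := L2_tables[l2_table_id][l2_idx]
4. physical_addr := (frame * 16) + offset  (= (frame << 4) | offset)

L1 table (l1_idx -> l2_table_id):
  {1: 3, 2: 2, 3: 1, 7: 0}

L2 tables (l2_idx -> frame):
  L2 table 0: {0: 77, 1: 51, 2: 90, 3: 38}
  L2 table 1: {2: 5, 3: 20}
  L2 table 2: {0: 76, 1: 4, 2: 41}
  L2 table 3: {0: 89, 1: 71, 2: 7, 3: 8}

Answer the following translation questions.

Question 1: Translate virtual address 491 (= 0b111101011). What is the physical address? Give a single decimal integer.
vaddr = 491 = 0b111101011
Split: l1_idx=7, l2_idx=2, offset=11
L1[7] = 0
L2[0][2] = 90
paddr = 90 * 16 + 11 = 1451

Answer: 1451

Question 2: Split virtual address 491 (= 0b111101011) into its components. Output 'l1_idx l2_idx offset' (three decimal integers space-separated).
Answer: 7 2 11

Derivation:
vaddr = 491 = 0b111101011
  top 3 bits -> l1_idx = 7
  next 2 bits -> l2_idx = 2
  bottom 4 bits -> offset = 11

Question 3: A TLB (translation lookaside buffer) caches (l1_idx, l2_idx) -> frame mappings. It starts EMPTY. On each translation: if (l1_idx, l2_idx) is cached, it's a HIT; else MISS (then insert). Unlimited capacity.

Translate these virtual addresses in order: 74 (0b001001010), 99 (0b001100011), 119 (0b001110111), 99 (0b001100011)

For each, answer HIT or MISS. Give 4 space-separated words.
vaddr=74: (1,0) not in TLB -> MISS, insert
vaddr=99: (1,2) not in TLB -> MISS, insert
vaddr=119: (1,3) not in TLB -> MISS, insert
vaddr=99: (1,2) in TLB -> HIT

Answer: MISS MISS MISS HIT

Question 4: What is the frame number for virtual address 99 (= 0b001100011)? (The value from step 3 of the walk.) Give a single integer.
Answer: 7

Derivation:
vaddr = 99: l1_idx=1, l2_idx=2
L1[1] = 3; L2[3][2] = 7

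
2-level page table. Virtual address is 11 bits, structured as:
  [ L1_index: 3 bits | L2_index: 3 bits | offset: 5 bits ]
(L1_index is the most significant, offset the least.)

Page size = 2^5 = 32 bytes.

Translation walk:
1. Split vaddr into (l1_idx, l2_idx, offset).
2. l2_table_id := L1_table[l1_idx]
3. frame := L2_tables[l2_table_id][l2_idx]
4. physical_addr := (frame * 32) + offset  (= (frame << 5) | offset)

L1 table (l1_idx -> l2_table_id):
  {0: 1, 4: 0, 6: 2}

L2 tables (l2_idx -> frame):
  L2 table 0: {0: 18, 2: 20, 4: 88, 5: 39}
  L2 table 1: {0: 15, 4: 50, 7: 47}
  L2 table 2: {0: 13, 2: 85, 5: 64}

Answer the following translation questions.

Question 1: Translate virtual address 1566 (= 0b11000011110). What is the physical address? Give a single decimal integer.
vaddr = 1566 = 0b11000011110
Split: l1_idx=6, l2_idx=0, offset=30
L1[6] = 2
L2[2][0] = 13
paddr = 13 * 32 + 30 = 446

Answer: 446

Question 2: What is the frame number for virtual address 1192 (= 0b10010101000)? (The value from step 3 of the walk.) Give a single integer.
Answer: 39

Derivation:
vaddr = 1192: l1_idx=4, l2_idx=5
L1[4] = 0; L2[0][5] = 39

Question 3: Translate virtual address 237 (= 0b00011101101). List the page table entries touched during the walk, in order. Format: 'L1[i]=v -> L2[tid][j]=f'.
vaddr = 237 = 0b00011101101
Split: l1_idx=0, l2_idx=7, offset=13

Answer: L1[0]=1 -> L2[1][7]=47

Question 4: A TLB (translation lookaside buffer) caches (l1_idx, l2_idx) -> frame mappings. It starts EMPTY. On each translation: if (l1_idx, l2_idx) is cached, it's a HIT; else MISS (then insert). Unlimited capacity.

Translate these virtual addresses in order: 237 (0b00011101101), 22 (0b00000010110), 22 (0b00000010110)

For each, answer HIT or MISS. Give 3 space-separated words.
Answer: MISS MISS HIT

Derivation:
vaddr=237: (0,7) not in TLB -> MISS, insert
vaddr=22: (0,0) not in TLB -> MISS, insert
vaddr=22: (0,0) in TLB -> HIT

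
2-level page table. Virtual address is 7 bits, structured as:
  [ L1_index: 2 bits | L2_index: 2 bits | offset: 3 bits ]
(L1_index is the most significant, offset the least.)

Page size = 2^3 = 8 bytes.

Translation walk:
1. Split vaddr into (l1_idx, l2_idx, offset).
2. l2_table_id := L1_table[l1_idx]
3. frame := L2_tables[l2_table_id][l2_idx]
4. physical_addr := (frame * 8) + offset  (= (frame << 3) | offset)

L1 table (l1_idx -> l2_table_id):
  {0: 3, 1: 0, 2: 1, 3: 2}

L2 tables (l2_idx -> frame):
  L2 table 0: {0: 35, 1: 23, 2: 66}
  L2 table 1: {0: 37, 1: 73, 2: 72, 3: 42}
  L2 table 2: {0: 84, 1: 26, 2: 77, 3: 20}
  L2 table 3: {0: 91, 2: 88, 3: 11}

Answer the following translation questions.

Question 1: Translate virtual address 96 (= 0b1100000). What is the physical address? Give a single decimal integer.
vaddr = 96 = 0b1100000
Split: l1_idx=3, l2_idx=0, offset=0
L1[3] = 2
L2[2][0] = 84
paddr = 84 * 8 + 0 = 672

Answer: 672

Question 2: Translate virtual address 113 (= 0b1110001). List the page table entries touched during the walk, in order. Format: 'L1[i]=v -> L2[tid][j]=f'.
vaddr = 113 = 0b1110001
Split: l1_idx=3, l2_idx=2, offset=1

Answer: L1[3]=2 -> L2[2][2]=77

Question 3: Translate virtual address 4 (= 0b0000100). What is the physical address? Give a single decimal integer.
Answer: 732

Derivation:
vaddr = 4 = 0b0000100
Split: l1_idx=0, l2_idx=0, offset=4
L1[0] = 3
L2[3][0] = 91
paddr = 91 * 8 + 4 = 732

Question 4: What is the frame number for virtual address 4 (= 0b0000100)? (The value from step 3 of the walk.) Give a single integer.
Answer: 91

Derivation:
vaddr = 4: l1_idx=0, l2_idx=0
L1[0] = 3; L2[3][0] = 91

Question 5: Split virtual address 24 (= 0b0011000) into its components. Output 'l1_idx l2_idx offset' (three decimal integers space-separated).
vaddr = 24 = 0b0011000
  top 2 bits -> l1_idx = 0
  next 2 bits -> l2_idx = 3
  bottom 3 bits -> offset = 0

Answer: 0 3 0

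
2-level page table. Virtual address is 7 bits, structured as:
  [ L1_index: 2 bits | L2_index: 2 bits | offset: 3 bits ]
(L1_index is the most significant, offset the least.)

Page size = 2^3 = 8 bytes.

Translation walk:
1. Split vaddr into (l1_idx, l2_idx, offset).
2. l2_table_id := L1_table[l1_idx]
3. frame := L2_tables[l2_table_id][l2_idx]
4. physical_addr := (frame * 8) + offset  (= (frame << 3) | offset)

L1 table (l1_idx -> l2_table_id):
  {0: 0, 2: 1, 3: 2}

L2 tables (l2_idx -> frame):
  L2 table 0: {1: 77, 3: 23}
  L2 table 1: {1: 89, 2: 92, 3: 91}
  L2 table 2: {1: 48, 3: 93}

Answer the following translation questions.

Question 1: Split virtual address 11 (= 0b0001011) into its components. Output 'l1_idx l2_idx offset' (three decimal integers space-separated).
Answer: 0 1 3

Derivation:
vaddr = 11 = 0b0001011
  top 2 bits -> l1_idx = 0
  next 2 bits -> l2_idx = 1
  bottom 3 bits -> offset = 3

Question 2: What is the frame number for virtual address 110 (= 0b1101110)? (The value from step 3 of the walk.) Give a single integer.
Answer: 48

Derivation:
vaddr = 110: l1_idx=3, l2_idx=1
L1[3] = 2; L2[2][1] = 48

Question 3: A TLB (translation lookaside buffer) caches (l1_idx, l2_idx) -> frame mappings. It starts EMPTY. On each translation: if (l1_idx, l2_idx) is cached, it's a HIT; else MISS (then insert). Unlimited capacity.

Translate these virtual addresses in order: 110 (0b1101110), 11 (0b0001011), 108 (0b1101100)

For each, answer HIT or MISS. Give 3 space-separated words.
vaddr=110: (3,1) not in TLB -> MISS, insert
vaddr=11: (0,1) not in TLB -> MISS, insert
vaddr=108: (3,1) in TLB -> HIT

Answer: MISS MISS HIT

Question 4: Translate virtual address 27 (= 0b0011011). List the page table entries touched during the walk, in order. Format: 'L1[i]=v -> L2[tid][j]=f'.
vaddr = 27 = 0b0011011
Split: l1_idx=0, l2_idx=3, offset=3

Answer: L1[0]=0 -> L2[0][3]=23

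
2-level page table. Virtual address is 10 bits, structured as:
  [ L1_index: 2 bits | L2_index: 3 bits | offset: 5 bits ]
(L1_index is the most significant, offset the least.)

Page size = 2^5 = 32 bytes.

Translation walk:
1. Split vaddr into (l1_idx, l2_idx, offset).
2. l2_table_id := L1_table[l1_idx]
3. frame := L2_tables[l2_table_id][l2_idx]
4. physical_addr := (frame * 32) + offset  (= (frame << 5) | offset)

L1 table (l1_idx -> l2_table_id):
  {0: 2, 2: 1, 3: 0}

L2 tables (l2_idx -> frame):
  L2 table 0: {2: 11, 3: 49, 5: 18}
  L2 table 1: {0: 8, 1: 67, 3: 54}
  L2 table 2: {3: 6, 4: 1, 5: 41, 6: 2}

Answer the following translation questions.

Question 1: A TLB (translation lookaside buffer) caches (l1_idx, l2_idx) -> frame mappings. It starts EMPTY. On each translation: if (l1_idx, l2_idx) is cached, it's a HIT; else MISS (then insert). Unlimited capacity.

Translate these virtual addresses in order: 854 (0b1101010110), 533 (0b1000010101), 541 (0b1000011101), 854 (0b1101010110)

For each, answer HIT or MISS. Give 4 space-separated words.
vaddr=854: (3,2) not in TLB -> MISS, insert
vaddr=533: (2,0) not in TLB -> MISS, insert
vaddr=541: (2,0) in TLB -> HIT
vaddr=854: (3,2) in TLB -> HIT

Answer: MISS MISS HIT HIT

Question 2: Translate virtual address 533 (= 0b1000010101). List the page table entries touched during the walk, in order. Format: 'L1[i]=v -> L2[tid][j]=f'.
Answer: L1[2]=1 -> L2[1][0]=8

Derivation:
vaddr = 533 = 0b1000010101
Split: l1_idx=2, l2_idx=0, offset=21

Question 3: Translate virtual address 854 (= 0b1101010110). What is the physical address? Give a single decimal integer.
Answer: 374

Derivation:
vaddr = 854 = 0b1101010110
Split: l1_idx=3, l2_idx=2, offset=22
L1[3] = 0
L2[0][2] = 11
paddr = 11 * 32 + 22 = 374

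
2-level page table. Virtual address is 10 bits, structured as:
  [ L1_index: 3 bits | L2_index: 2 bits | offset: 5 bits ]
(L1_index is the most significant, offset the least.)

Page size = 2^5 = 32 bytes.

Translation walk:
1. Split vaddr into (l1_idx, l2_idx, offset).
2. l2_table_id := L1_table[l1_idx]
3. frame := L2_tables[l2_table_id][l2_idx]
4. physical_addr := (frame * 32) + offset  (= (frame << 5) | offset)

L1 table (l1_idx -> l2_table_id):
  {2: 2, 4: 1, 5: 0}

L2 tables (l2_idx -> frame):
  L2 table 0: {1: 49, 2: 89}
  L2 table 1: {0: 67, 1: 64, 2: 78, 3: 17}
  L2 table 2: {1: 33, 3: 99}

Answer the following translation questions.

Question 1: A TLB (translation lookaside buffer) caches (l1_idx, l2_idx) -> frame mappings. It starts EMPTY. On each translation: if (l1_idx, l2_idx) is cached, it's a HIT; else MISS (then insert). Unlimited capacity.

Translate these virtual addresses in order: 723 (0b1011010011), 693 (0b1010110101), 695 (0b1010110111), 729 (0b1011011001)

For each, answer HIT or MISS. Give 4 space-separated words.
vaddr=723: (5,2) not in TLB -> MISS, insert
vaddr=693: (5,1) not in TLB -> MISS, insert
vaddr=695: (5,1) in TLB -> HIT
vaddr=729: (5,2) in TLB -> HIT

Answer: MISS MISS HIT HIT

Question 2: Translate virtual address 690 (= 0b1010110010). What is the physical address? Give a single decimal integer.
vaddr = 690 = 0b1010110010
Split: l1_idx=5, l2_idx=1, offset=18
L1[5] = 0
L2[0][1] = 49
paddr = 49 * 32 + 18 = 1586

Answer: 1586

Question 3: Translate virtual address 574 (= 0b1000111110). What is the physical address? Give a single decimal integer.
vaddr = 574 = 0b1000111110
Split: l1_idx=4, l2_idx=1, offset=30
L1[4] = 1
L2[1][1] = 64
paddr = 64 * 32 + 30 = 2078

Answer: 2078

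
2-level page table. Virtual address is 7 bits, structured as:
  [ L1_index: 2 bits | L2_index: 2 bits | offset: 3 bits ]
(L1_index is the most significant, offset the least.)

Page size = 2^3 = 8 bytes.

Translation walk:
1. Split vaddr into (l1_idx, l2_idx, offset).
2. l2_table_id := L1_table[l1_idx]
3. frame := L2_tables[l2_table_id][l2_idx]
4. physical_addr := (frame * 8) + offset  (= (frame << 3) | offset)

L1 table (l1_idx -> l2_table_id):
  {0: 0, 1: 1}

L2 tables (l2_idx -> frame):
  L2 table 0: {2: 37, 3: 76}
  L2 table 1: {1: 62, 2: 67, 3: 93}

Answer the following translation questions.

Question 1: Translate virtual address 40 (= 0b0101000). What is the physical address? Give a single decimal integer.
vaddr = 40 = 0b0101000
Split: l1_idx=1, l2_idx=1, offset=0
L1[1] = 1
L2[1][1] = 62
paddr = 62 * 8 + 0 = 496

Answer: 496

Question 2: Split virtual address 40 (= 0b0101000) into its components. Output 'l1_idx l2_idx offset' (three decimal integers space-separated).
Answer: 1 1 0

Derivation:
vaddr = 40 = 0b0101000
  top 2 bits -> l1_idx = 1
  next 2 bits -> l2_idx = 1
  bottom 3 bits -> offset = 0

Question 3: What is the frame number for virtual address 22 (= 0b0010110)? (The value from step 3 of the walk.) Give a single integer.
Answer: 37

Derivation:
vaddr = 22: l1_idx=0, l2_idx=2
L1[0] = 0; L2[0][2] = 37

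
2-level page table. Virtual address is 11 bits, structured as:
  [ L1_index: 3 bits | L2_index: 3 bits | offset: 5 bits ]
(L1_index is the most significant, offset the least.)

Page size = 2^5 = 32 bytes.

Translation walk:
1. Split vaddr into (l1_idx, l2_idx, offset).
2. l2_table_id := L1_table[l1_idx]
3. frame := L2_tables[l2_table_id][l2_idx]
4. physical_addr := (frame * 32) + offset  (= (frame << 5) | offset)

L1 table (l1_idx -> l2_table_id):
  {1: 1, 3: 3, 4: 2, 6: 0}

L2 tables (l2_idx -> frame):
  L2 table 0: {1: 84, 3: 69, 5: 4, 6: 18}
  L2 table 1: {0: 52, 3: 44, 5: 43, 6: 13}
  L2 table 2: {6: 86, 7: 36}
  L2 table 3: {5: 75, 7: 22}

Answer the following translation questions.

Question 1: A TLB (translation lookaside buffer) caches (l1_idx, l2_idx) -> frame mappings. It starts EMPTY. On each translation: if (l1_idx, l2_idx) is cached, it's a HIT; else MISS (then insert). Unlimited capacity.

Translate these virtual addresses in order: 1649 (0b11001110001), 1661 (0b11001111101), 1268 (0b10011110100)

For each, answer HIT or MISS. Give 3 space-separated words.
vaddr=1649: (6,3) not in TLB -> MISS, insert
vaddr=1661: (6,3) in TLB -> HIT
vaddr=1268: (4,7) not in TLB -> MISS, insert

Answer: MISS HIT MISS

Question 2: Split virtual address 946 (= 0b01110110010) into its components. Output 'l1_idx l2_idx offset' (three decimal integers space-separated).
vaddr = 946 = 0b01110110010
  top 3 bits -> l1_idx = 3
  next 3 bits -> l2_idx = 5
  bottom 5 bits -> offset = 18

Answer: 3 5 18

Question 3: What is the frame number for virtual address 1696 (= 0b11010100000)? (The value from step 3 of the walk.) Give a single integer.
vaddr = 1696: l1_idx=6, l2_idx=5
L1[6] = 0; L2[0][5] = 4

Answer: 4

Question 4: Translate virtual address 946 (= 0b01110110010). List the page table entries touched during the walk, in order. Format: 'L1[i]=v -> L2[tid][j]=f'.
vaddr = 946 = 0b01110110010
Split: l1_idx=3, l2_idx=5, offset=18

Answer: L1[3]=3 -> L2[3][5]=75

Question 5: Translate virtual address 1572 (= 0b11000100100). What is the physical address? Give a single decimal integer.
Answer: 2692

Derivation:
vaddr = 1572 = 0b11000100100
Split: l1_idx=6, l2_idx=1, offset=4
L1[6] = 0
L2[0][1] = 84
paddr = 84 * 32 + 4 = 2692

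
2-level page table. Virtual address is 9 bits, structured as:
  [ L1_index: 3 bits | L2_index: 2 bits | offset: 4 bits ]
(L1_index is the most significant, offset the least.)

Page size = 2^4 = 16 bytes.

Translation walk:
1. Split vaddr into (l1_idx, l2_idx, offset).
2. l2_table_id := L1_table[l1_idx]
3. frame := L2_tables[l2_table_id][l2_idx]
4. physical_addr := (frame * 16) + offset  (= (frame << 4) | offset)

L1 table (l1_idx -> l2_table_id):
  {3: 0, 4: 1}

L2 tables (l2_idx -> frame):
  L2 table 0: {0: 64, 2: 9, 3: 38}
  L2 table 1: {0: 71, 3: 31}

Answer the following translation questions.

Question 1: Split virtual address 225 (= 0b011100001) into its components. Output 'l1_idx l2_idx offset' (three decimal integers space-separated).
Answer: 3 2 1

Derivation:
vaddr = 225 = 0b011100001
  top 3 bits -> l1_idx = 3
  next 2 bits -> l2_idx = 2
  bottom 4 bits -> offset = 1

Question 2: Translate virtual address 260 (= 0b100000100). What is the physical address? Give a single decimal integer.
Answer: 1140

Derivation:
vaddr = 260 = 0b100000100
Split: l1_idx=4, l2_idx=0, offset=4
L1[4] = 1
L2[1][0] = 71
paddr = 71 * 16 + 4 = 1140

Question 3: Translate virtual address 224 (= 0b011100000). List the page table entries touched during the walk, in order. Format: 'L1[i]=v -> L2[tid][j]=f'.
vaddr = 224 = 0b011100000
Split: l1_idx=3, l2_idx=2, offset=0

Answer: L1[3]=0 -> L2[0][2]=9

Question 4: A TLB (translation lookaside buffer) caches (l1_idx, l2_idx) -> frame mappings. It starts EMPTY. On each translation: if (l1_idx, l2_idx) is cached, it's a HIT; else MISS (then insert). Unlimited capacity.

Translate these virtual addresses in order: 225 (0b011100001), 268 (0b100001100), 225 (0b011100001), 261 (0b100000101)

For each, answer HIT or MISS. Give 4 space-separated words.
vaddr=225: (3,2) not in TLB -> MISS, insert
vaddr=268: (4,0) not in TLB -> MISS, insert
vaddr=225: (3,2) in TLB -> HIT
vaddr=261: (4,0) in TLB -> HIT

Answer: MISS MISS HIT HIT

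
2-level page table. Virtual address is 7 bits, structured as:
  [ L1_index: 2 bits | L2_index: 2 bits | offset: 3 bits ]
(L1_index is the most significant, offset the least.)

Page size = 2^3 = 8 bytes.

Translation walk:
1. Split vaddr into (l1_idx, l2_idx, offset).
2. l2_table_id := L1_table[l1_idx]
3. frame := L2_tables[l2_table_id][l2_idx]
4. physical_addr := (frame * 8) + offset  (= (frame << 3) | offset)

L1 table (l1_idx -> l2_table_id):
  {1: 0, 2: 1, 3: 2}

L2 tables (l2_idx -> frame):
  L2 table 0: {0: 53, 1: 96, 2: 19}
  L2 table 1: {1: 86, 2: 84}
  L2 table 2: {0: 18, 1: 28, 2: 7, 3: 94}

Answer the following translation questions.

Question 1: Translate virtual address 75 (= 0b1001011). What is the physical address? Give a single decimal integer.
Answer: 691

Derivation:
vaddr = 75 = 0b1001011
Split: l1_idx=2, l2_idx=1, offset=3
L1[2] = 1
L2[1][1] = 86
paddr = 86 * 8 + 3 = 691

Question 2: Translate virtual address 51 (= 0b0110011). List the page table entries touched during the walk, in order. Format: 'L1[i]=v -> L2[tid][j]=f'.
Answer: L1[1]=0 -> L2[0][2]=19

Derivation:
vaddr = 51 = 0b0110011
Split: l1_idx=1, l2_idx=2, offset=3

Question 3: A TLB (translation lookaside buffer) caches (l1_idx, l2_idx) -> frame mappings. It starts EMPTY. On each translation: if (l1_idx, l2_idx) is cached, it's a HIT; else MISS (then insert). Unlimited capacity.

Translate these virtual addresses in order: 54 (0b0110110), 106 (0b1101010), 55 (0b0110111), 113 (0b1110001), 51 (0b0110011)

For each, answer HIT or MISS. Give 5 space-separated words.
vaddr=54: (1,2) not in TLB -> MISS, insert
vaddr=106: (3,1) not in TLB -> MISS, insert
vaddr=55: (1,2) in TLB -> HIT
vaddr=113: (3,2) not in TLB -> MISS, insert
vaddr=51: (1,2) in TLB -> HIT

Answer: MISS MISS HIT MISS HIT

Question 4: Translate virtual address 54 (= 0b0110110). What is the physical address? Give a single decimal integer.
Answer: 158

Derivation:
vaddr = 54 = 0b0110110
Split: l1_idx=1, l2_idx=2, offset=6
L1[1] = 0
L2[0][2] = 19
paddr = 19 * 8 + 6 = 158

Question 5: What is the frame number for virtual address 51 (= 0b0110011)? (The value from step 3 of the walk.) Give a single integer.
Answer: 19

Derivation:
vaddr = 51: l1_idx=1, l2_idx=2
L1[1] = 0; L2[0][2] = 19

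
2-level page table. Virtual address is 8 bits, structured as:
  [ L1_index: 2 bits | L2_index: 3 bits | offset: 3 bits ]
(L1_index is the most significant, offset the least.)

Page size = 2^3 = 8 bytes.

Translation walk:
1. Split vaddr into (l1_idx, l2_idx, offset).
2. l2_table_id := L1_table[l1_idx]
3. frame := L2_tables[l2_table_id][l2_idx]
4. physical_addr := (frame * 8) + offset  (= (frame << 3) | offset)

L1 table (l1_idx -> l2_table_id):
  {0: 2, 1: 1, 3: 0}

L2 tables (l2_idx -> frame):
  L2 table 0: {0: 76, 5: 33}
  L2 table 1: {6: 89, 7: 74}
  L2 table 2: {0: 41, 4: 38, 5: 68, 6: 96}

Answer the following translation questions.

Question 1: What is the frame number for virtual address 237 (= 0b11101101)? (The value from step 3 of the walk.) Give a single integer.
Answer: 33

Derivation:
vaddr = 237: l1_idx=3, l2_idx=5
L1[3] = 0; L2[0][5] = 33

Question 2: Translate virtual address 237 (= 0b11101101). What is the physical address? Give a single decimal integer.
Answer: 269

Derivation:
vaddr = 237 = 0b11101101
Split: l1_idx=3, l2_idx=5, offset=5
L1[3] = 0
L2[0][5] = 33
paddr = 33 * 8 + 5 = 269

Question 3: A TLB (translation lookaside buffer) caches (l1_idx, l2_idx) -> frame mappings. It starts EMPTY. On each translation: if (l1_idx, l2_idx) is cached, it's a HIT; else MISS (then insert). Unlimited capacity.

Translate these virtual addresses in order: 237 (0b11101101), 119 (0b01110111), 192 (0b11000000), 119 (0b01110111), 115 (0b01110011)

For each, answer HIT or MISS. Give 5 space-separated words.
vaddr=237: (3,5) not in TLB -> MISS, insert
vaddr=119: (1,6) not in TLB -> MISS, insert
vaddr=192: (3,0) not in TLB -> MISS, insert
vaddr=119: (1,6) in TLB -> HIT
vaddr=115: (1,6) in TLB -> HIT

Answer: MISS MISS MISS HIT HIT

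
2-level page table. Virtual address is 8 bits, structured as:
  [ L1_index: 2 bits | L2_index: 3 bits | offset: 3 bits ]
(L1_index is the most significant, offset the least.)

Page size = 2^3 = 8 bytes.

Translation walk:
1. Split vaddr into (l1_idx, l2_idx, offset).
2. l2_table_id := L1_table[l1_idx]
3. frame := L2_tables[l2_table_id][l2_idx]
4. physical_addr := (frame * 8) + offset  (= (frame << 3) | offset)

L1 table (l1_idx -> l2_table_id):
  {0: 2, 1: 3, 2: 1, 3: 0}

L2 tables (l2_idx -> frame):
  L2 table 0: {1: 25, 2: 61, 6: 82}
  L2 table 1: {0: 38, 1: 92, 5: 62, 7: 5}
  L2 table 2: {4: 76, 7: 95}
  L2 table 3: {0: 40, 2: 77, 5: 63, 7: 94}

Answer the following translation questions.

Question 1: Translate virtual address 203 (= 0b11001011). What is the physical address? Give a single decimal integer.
Answer: 203

Derivation:
vaddr = 203 = 0b11001011
Split: l1_idx=3, l2_idx=1, offset=3
L1[3] = 0
L2[0][1] = 25
paddr = 25 * 8 + 3 = 203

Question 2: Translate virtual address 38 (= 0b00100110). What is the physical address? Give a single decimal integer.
vaddr = 38 = 0b00100110
Split: l1_idx=0, l2_idx=4, offset=6
L1[0] = 2
L2[2][4] = 76
paddr = 76 * 8 + 6 = 614

Answer: 614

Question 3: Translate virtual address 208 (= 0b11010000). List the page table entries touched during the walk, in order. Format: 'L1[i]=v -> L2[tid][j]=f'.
vaddr = 208 = 0b11010000
Split: l1_idx=3, l2_idx=2, offset=0

Answer: L1[3]=0 -> L2[0][2]=61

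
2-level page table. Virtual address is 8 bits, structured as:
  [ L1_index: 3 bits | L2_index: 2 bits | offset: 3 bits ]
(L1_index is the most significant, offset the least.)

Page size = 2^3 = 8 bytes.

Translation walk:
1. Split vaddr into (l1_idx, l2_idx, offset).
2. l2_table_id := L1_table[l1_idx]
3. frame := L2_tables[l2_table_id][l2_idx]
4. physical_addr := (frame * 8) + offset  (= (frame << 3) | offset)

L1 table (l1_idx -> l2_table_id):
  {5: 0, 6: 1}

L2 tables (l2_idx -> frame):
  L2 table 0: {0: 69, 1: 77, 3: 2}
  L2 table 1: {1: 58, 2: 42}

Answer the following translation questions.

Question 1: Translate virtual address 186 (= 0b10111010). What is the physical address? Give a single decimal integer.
Answer: 18

Derivation:
vaddr = 186 = 0b10111010
Split: l1_idx=5, l2_idx=3, offset=2
L1[5] = 0
L2[0][3] = 2
paddr = 2 * 8 + 2 = 18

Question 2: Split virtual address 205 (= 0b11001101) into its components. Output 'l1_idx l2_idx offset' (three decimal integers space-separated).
Answer: 6 1 5

Derivation:
vaddr = 205 = 0b11001101
  top 3 bits -> l1_idx = 6
  next 2 bits -> l2_idx = 1
  bottom 3 bits -> offset = 5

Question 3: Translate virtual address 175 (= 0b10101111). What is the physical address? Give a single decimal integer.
vaddr = 175 = 0b10101111
Split: l1_idx=5, l2_idx=1, offset=7
L1[5] = 0
L2[0][1] = 77
paddr = 77 * 8 + 7 = 623

Answer: 623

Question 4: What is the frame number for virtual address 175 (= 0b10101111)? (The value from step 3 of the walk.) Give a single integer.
Answer: 77

Derivation:
vaddr = 175: l1_idx=5, l2_idx=1
L1[5] = 0; L2[0][1] = 77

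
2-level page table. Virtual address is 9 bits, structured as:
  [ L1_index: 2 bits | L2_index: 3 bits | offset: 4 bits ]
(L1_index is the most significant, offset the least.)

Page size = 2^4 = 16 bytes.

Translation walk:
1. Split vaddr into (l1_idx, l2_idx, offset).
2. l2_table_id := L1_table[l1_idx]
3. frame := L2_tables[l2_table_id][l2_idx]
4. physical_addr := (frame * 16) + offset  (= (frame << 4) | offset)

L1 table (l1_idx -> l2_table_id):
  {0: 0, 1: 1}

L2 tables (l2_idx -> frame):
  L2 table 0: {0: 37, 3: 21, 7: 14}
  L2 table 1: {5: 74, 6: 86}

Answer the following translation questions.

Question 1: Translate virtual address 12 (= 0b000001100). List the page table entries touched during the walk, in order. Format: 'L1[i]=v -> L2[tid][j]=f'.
Answer: L1[0]=0 -> L2[0][0]=37

Derivation:
vaddr = 12 = 0b000001100
Split: l1_idx=0, l2_idx=0, offset=12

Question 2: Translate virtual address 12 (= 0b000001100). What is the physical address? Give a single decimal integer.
Answer: 604

Derivation:
vaddr = 12 = 0b000001100
Split: l1_idx=0, l2_idx=0, offset=12
L1[0] = 0
L2[0][0] = 37
paddr = 37 * 16 + 12 = 604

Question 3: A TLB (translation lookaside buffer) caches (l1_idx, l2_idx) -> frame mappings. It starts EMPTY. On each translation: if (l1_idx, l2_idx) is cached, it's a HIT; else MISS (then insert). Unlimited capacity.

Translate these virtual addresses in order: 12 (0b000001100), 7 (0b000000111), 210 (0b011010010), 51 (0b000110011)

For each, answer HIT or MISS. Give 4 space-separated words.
Answer: MISS HIT MISS MISS

Derivation:
vaddr=12: (0,0) not in TLB -> MISS, insert
vaddr=7: (0,0) in TLB -> HIT
vaddr=210: (1,5) not in TLB -> MISS, insert
vaddr=51: (0,3) not in TLB -> MISS, insert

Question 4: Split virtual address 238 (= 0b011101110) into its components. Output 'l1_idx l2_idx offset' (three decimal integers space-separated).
vaddr = 238 = 0b011101110
  top 2 bits -> l1_idx = 1
  next 3 bits -> l2_idx = 6
  bottom 4 bits -> offset = 14

Answer: 1 6 14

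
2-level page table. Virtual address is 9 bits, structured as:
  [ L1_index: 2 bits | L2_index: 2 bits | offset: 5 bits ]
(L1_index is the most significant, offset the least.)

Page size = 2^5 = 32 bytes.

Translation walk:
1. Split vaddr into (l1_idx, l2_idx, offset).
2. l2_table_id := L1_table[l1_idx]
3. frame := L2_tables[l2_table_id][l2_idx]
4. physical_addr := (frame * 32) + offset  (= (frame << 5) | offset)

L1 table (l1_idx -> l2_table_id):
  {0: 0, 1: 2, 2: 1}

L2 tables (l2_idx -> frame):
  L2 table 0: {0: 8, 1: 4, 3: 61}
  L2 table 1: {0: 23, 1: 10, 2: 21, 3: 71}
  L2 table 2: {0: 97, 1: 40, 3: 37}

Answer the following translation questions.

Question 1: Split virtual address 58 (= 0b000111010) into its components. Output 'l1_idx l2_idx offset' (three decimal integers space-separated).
vaddr = 58 = 0b000111010
  top 2 bits -> l1_idx = 0
  next 2 bits -> l2_idx = 1
  bottom 5 bits -> offset = 26

Answer: 0 1 26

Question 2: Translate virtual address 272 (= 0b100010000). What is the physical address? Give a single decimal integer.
vaddr = 272 = 0b100010000
Split: l1_idx=2, l2_idx=0, offset=16
L1[2] = 1
L2[1][0] = 23
paddr = 23 * 32 + 16 = 752

Answer: 752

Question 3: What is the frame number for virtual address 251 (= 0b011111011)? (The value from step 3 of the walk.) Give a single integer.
vaddr = 251: l1_idx=1, l2_idx=3
L1[1] = 2; L2[2][3] = 37

Answer: 37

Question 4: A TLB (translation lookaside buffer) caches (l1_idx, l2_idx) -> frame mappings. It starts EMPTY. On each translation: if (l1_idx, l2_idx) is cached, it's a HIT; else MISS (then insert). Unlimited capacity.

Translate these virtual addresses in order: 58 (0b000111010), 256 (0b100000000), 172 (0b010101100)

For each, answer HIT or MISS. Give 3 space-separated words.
vaddr=58: (0,1) not in TLB -> MISS, insert
vaddr=256: (2,0) not in TLB -> MISS, insert
vaddr=172: (1,1) not in TLB -> MISS, insert

Answer: MISS MISS MISS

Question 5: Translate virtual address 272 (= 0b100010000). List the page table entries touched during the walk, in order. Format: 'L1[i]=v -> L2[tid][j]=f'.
Answer: L1[2]=1 -> L2[1][0]=23

Derivation:
vaddr = 272 = 0b100010000
Split: l1_idx=2, l2_idx=0, offset=16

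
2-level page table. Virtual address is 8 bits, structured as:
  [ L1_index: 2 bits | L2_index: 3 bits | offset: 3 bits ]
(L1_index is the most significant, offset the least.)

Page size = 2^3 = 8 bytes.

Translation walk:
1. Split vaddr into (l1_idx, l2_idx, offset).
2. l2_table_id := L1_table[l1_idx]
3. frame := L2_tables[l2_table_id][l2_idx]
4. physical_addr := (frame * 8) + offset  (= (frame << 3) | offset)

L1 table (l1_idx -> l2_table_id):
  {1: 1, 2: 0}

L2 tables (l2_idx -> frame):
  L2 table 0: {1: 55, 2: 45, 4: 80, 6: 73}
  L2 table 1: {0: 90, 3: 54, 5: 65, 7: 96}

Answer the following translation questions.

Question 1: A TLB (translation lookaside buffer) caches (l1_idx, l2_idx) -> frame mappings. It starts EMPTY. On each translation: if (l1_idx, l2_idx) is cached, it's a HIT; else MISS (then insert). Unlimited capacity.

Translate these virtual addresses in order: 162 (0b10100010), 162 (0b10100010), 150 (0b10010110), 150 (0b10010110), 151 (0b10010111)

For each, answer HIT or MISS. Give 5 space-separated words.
vaddr=162: (2,4) not in TLB -> MISS, insert
vaddr=162: (2,4) in TLB -> HIT
vaddr=150: (2,2) not in TLB -> MISS, insert
vaddr=150: (2,2) in TLB -> HIT
vaddr=151: (2,2) in TLB -> HIT

Answer: MISS HIT MISS HIT HIT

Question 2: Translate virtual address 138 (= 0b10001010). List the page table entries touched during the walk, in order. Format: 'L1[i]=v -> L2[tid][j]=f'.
Answer: L1[2]=0 -> L2[0][1]=55

Derivation:
vaddr = 138 = 0b10001010
Split: l1_idx=2, l2_idx=1, offset=2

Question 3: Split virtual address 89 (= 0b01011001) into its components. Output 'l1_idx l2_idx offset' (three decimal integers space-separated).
vaddr = 89 = 0b01011001
  top 2 bits -> l1_idx = 1
  next 3 bits -> l2_idx = 3
  bottom 3 bits -> offset = 1

Answer: 1 3 1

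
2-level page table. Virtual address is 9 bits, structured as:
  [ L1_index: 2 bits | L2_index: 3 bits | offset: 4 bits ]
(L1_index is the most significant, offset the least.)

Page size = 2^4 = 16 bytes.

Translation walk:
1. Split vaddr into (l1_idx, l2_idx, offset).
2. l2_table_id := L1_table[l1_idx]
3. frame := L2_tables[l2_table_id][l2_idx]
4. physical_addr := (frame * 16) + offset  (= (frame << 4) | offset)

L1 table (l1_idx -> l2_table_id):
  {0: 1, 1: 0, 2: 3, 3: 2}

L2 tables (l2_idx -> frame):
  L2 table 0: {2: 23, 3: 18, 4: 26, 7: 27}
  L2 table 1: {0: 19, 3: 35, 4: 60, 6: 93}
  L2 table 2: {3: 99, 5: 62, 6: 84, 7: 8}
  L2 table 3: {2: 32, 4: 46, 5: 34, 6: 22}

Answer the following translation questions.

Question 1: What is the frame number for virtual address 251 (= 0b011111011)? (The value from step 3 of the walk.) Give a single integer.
Answer: 27

Derivation:
vaddr = 251: l1_idx=1, l2_idx=7
L1[1] = 0; L2[0][7] = 27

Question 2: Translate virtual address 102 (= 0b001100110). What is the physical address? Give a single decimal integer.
vaddr = 102 = 0b001100110
Split: l1_idx=0, l2_idx=6, offset=6
L1[0] = 1
L2[1][6] = 93
paddr = 93 * 16 + 6 = 1494

Answer: 1494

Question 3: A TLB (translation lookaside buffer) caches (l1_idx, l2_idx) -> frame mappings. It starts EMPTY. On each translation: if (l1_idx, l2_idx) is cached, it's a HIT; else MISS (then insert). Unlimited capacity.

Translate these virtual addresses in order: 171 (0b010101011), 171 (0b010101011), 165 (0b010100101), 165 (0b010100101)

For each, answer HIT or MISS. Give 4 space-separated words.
vaddr=171: (1,2) not in TLB -> MISS, insert
vaddr=171: (1,2) in TLB -> HIT
vaddr=165: (1,2) in TLB -> HIT
vaddr=165: (1,2) in TLB -> HIT

Answer: MISS HIT HIT HIT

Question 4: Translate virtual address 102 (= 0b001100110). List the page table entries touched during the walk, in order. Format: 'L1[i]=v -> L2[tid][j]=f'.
vaddr = 102 = 0b001100110
Split: l1_idx=0, l2_idx=6, offset=6

Answer: L1[0]=1 -> L2[1][6]=93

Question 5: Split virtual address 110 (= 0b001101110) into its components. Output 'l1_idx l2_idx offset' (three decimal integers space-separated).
vaddr = 110 = 0b001101110
  top 2 bits -> l1_idx = 0
  next 3 bits -> l2_idx = 6
  bottom 4 bits -> offset = 14

Answer: 0 6 14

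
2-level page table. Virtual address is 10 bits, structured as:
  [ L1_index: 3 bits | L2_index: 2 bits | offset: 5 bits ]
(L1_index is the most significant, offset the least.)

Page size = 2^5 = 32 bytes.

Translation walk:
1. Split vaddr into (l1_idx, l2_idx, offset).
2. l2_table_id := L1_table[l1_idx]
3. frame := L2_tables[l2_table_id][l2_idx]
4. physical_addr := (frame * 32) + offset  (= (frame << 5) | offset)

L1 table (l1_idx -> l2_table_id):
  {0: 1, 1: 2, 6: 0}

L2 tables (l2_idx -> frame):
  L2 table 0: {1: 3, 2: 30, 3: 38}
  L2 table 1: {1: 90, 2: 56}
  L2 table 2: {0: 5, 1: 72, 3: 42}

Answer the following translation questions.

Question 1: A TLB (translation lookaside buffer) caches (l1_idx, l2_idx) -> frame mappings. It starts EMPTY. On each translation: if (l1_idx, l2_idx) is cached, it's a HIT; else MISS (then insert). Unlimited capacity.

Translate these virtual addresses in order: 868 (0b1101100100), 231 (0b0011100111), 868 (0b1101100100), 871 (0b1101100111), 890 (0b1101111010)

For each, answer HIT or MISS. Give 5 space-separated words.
Answer: MISS MISS HIT HIT HIT

Derivation:
vaddr=868: (6,3) not in TLB -> MISS, insert
vaddr=231: (1,3) not in TLB -> MISS, insert
vaddr=868: (6,3) in TLB -> HIT
vaddr=871: (6,3) in TLB -> HIT
vaddr=890: (6,3) in TLB -> HIT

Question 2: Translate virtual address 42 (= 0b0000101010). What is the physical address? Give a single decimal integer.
vaddr = 42 = 0b0000101010
Split: l1_idx=0, l2_idx=1, offset=10
L1[0] = 1
L2[1][1] = 90
paddr = 90 * 32 + 10 = 2890

Answer: 2890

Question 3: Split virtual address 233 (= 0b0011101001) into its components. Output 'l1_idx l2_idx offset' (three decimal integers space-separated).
Answer: 1 3 9

Derivation:
vaddr = 233 = 0b0011101001
  top 3 bits -> l1_idx = 1
  next 2 bits -> l2_idx = 3
  bottom 5 bits -> offset = 9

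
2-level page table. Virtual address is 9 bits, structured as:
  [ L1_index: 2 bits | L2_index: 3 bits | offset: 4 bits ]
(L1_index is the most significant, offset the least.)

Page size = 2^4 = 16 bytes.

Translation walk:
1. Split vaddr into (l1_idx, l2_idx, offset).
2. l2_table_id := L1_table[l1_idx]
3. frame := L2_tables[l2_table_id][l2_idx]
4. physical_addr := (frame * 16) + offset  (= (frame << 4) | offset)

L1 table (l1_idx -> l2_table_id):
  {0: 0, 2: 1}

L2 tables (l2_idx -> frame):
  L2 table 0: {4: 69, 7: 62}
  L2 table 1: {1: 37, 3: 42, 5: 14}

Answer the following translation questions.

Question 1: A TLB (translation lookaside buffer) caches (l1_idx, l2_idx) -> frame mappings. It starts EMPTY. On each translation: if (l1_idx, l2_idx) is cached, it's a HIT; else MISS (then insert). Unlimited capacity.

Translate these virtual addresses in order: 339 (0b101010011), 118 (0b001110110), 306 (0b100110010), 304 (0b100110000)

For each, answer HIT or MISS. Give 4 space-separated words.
Answer: MISS MISS MISS HIT

Derivation:
vaddr=339: (2,5) not in TLB -> MISS, insert
vaddr=118: (0,7) not in TLB -> MISS, insert
vaddr=306: (2,3) not in TLB -> MISS, insert
vaddr=304: (2,3) in TLB -> HIT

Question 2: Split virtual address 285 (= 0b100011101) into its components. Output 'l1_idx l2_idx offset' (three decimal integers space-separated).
Answer: 2 1 13

Derivation:
vaddr = 285 = 0b100011101
  top 2 bits -> l1_idx = 2
  next 3 bits -> l2_idx = 1
  bottom 4 bits -> offset = 13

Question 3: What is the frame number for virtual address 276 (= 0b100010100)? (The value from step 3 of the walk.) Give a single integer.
vaddr = 276: l1_idx=2, l2_idx=1
L1[2] = 1; L2[1][1] = 37

Answer: 37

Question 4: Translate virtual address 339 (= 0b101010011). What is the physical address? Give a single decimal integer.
vaddr = 339 = 0b101010011
Split: l1_idx=2, l2_idx=5, offset=3
L1[2] = 1
L2[1][5] = 14
paddr = 14 * 16 + 3 = 227

Answer: 227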